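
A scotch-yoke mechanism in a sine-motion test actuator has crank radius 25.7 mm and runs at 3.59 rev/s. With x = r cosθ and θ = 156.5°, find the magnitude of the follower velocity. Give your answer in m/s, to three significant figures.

ω = 22.56 rad/s (from 3.59 rev/s).
x = r cosθ ⇒ ẋ = −rω sinθ.
|v| = rω|sinθ| = 0.0257·22.56·|sin 156.5°| = 0.23116 m/s.

0.231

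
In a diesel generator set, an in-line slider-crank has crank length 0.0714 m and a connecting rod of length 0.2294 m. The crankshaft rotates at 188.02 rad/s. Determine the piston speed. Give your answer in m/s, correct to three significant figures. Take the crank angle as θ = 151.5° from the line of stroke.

ω = 188 rad/s
For an in-line slider-crank, x = r cosθ + √(L² − r² sin²θ), so v = −rω sinθ·[1 + r cosθ/√(L² − r² sin²θ)].
With r = 0.0714 m, L = 0.2294 m, θ = 151.5°: √(L² − r² sin²θ) = 0.22686 m.
v = −0.0714·188·0.47716·[1 + 0.0714·-0.87882/0.22686] = -4.6339 m/s.
|v| = 4.6339 m/s.

4.63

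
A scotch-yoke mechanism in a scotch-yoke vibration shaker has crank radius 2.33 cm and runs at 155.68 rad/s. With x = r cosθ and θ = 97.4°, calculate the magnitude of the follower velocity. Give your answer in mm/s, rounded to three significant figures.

ω = 155.7 rad/s
x = r cosθ ⇒ ẋ = −rω sinθ.
|v| = rω|sinθ| = 0.0233·155.7·|sin 97.4°| = 3.5971 m/s = 3597.1 mm/s.

3600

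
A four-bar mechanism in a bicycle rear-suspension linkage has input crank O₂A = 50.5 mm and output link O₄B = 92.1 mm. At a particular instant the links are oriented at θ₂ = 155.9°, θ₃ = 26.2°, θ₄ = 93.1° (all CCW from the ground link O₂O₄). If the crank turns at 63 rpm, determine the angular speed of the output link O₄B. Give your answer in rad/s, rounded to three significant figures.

ω₂ = 6.597 rad/s (from 63 rpm).
Differentiating the loop-closure r₂e^{iθ₂}+r₃e^{iθ₃}=r₁+r₄e^{iθ₄} gives r₂ω₂e^{iθ₂}+r₃ω₃e^{iθ₃}=r₄ω₄e^{iθ₄}.
Eliminating the other unknown: ω₄ = r₂ω₂ sin(θ₂−θ₃) / [r₄ sin(θ₄−θ₃)].
Numerator sine = +0.76940; denominator sine = +0.91982.
Result = 0.0505·6.597·(+0.76940) / (0.0921·(+0.91982)) = +3.0259 rad/s; magnitude 3.0259 rad/s.

3.03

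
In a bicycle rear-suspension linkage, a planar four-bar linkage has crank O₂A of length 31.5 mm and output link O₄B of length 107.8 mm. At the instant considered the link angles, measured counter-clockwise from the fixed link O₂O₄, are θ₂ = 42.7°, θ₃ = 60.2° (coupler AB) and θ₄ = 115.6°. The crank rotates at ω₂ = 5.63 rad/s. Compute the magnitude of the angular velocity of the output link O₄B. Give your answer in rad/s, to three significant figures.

ω₂ = 5.63 rad/s
Differentiating the loop-closure r₂e^{iθ₂}+r₃e^{iθ₃}=r₁+r₄e^{iθ₄} gives r₂ω₂e^{iθ₂}+r₃ω₃e^{iθ₃}=r₄ω₄e^{iθ₄}.
Eliminating the other unknown: ω₄ = r₂ω₂ sin(θ₂−θ₃) / [r₄ sin(θ₄−θ₃)].
Numerator sine = -0.30071; denominator sine = +0.82314.
Result = 0.0315·5.63·(-0.30071) / (0.1078·(+0.82314)) = -0.60099 rad/s; magnitude 0.60099 rad/s.

0.601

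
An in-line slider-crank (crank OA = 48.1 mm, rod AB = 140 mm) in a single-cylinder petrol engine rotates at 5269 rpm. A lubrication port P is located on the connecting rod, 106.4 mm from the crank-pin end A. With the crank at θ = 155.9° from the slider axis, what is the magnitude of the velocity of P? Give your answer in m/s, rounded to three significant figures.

10.1

ω = 551.8 rad/s.  Crank-pin speed |V_A| = rω = 26.54 m/s, perpendicular to OA.
Rod angle: sinφ = −(r/L) sinθ ⇒ φ = -8.065°; ω_rod = −rω cosθ/√(L²−r²sin²θ) = +174.78 rad/s.
V_P = V_A + ω_rod × AP, with AP = 0.1064 m along the rod.
Components: V_Px = −rω sinθ − a·ω_rod·sinφ = -8.2282 m/s;  V_Py = rω cosθ + a·ω_rod·cosφ = -5.8144 m/s.
|V_P| = √(V_Px² + V_Py²) = 10.075 m/s.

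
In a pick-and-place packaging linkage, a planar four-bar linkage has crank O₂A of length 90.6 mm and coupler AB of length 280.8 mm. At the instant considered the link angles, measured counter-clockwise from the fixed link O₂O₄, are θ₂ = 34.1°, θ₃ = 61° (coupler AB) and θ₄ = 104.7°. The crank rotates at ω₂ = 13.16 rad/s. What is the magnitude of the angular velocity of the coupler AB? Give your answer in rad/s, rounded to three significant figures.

5.80

ω₂ = 13.16 rad/s
Differentiating the loop-closure r₂e^{iθ₂}+r₃e^{iθ₃}=r₁+r₄e^{iθ₄} gives r₂ω₂e^{iθ₂}+r₃ω₃e^{iθ₃}=r₄ω₄e^{iθ₄}.
Eliminating the other unknown: ω₃ = r₂ω₂ sin(θ₄−θ₂) / [r₃ sin(θ₃−θ₄)].
Numerator sine = +0.94322; denominator sine = -0.69088.
Result = 0.0906·13.16·(+0.94322) / (0.2808·(-0.69088)) = -5.7969 rad/s; magnitude 5.7969 rad/s.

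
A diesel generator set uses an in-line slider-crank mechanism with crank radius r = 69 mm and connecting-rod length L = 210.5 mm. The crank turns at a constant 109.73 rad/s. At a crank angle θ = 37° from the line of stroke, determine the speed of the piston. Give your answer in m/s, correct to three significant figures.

5.77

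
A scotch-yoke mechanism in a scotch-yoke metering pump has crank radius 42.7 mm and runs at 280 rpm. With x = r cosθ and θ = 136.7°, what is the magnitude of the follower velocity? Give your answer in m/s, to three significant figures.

ω = 29.32 rad/s (from 280 rpm).
x = r cosθ ⇒ ẋ = −rω sinθ.
|v| = rω|sinθ| = 0.0427·29.32·|sin 136.7°| = 0.85866 m/s.

0.859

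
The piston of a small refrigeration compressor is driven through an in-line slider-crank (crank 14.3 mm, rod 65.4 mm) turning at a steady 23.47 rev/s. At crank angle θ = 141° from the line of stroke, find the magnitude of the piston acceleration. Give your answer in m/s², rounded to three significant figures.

227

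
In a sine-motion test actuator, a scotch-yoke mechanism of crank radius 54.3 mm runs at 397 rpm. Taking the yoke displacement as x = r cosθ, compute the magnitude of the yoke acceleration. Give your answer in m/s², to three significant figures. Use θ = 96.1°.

ω = 41.57 rad/s (from 397 rpm).
x = r cosθ ⇒ ẍ = −rω² cosθ (ω constant).
|a| = rω²|cosθ| = 0.0543·(41.57)²·|cos 96.1°| = 9.973 m/s².

9.97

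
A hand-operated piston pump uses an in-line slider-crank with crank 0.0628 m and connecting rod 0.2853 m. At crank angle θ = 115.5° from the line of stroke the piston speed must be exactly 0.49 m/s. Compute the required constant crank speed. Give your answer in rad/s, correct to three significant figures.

9.57

For an in-line slider-crank, |v_piston| = rω|sinθ|·[1 + r cosθ/√(L² − r² sin²θ)].
With r = 0.0628 m, L = 0.2853 m, θ = 115.5°: the bracketed kinematic factor |dx/dθ| = 0.051202 m.
ω = v/|dx/dθ| = 0.49/0.051202 = 9.57 rad/s.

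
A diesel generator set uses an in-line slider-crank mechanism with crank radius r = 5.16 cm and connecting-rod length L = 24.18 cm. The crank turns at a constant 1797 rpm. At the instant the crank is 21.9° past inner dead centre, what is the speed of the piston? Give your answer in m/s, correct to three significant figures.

4.34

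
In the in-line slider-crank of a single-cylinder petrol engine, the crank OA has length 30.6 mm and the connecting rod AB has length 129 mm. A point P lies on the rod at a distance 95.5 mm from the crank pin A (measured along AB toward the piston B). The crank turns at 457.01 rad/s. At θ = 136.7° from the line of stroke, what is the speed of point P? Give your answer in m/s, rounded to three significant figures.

ω = 457 rad/s.  Crank-pin speed |V_A| = rω = 13.985 m/s, perpendicular to OA.
Rod angle: sinφ = −(r/L) sinθ ⇒ φ = -9.363°; ω_rod = −rω cosθ/√(L²−r²sin²θ) = +79.961 rad/s.
V_P = V_A + ω_rod × AP, with AP = 0.0955 m along the rod.
Components: V_Px = −rω sinθ − a·ω_rod·sinφ = -8.3485 m/s;  V_Py = rω cosθ + a·ω_rod·cosφ = -2.643 m/s.
|V_P| = √(V_Px² + V_Py²) = 8.7569 m/s.

8.76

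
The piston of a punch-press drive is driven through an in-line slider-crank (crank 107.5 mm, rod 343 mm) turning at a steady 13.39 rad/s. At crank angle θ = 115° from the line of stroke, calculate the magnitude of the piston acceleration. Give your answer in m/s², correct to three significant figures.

12.1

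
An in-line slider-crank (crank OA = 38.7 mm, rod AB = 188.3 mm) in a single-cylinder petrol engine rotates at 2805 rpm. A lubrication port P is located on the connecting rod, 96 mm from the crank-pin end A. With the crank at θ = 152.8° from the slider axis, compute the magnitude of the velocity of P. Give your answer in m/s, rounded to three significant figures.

6.84

ω = 293.7 rad/s.  Crank-pin speed |V_A| = rω = 11.368 m/s, perpendicular to OA.
Rod angle: sinφ = −(r/L) sinθ ⇒ φ = -5.391°; ω_rod = −rω cosθ/√(L²−r²sin²θ) = +53.933 rad/s.
V_P = V_A + ω_rod × AP, with AP = 0.096 m along the rod.
Components: V_Px = −rω sinθ − a·ω_rod·sinφ = -4.7098 m/s;  V_Py = rω cosθ + a·ω_rod·cosφ = -4.956 m/s.
|V_P| = √(V_Px² + V_Py²) = 6.8369 m/s.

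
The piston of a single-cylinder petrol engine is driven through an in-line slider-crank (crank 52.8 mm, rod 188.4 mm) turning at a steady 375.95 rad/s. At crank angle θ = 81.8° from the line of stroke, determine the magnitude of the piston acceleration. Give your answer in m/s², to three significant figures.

ω = 375.9 rad/s
x(θ) = r cosθ + √(L² − r² sin²θ); with ω constant, a = ω²·d²x/dθ².
d²x/dθ² = −r cosθ − r²(cos2θ)/√u − r⁴ sin²2θ/(4u^{3/2}),  u = L² − r² sin²θ = 0.0327634 m².
Substituting r = 0.0528 m, L = 0.1884 m, θ = 81.8°: d²x/dθ² = +0.0072183 m.
a = ω²·d²x/dθ² = (375.9)²·(+0.0072183) = +1020.2 m/s²;  |a| = 1020.2 m/s².

1020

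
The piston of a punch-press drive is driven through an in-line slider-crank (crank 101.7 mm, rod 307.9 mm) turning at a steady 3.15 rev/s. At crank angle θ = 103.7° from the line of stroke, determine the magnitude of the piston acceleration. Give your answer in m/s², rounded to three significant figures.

21.7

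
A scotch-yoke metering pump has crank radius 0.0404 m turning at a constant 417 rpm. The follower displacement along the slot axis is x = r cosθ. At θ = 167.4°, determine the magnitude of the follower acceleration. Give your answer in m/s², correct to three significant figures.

ω = 43.67 rad/s (from 417 rpm).
x = r cosθ ⇒ ẍ = −rω² cosθ (ω constant).
|a| = rω²|cosθ| = 0.0404·(43.67)²·|cos 167.4°| = 75.184 m/s².

75.2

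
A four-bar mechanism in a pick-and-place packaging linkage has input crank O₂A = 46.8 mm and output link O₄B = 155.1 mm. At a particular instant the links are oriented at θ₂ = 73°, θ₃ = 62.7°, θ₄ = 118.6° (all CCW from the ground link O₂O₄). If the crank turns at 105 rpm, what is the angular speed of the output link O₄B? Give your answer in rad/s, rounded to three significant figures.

0.716

ω₂ = 11 rad/s (from 105 rpm).
Differentiating the loop-closure r₂e^{iθ₂}+r₃e^{iθ₃}=r₁+r₄e^{iθ₄} gives r₂ω₂e^{iθ₂}+r₃ω₃e^{iθ₃}=r₄ω₄e^{iθ₄}.
Eliminating the other unknown: ω₄ = r₂ω₂ sin(θ₂−θ₃) / [r₄ sin(θ₄−θ₃)].
Numerator sine = +0.17880; denominator sine = +0.82806.
Result = 0.0468·11·(+0.17880) / (0.1551·(+0.82806)) = +0.71641 rad/s; magnitude 0.71641 rad/s.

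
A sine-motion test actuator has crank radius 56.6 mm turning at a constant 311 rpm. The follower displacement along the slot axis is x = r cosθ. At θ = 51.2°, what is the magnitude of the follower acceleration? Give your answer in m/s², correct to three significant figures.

37.6

ω = 32.57 rad/s (from 311 rpm).
x = r cosθ ⇒ ẍ = −rω² cosθ (ω constant).
|a| = rω²|cosθ| = 0.0566·(32.57)²·|cos 51.2°| = 37.617 m/s².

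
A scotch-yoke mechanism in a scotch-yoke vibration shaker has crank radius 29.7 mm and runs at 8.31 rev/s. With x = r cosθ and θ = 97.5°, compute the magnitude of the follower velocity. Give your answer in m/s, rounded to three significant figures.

1.54

ω = 52.21 rad/s (from 8.31 rev/s).
x = r cosθ ⇒ ẋ = −rω sinθ.
|v| = rω|sinθ| = 0.0297·52.21·|sin 97.5°| = 1.5375 m/s.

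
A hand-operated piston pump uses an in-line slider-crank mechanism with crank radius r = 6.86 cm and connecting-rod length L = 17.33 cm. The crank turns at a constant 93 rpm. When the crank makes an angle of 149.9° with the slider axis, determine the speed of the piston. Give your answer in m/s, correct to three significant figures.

ω = 2π·93/60 = 9.739 rad/s
For an in-line slider-crank, x = r cosθ + √(L² − r² sin²θ), so v = −rω sinθ·[1 + r cosθ/√(L² − r² sin²θ)].
With r = 0.0686 m, L = 0.1733 m, θ = 149.9°: √(L² − r² sin²θ) = 0.16985 m.
v = −0.0686·9.739·0.50151·[1 + 0.0686·-0.86515/0.16985] = -0.21798 m/s.
|v| = 0.21798 m/s.

0.218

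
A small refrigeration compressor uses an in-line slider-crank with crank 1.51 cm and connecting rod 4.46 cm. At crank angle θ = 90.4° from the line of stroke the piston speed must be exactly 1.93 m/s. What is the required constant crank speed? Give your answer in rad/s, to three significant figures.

128

For an in-line slider-crank, |v_piston| = rω|sinθ|·[1 + r cosθ/√(L² − r² sin²θ)].
With r = 0.0151 m, L = 0.0446 m, θ = 90.4°: the bracketed kinematic factor |dx/dθ| = 0.015062 m.
ω = v/|dx/dθ| = 1.93/0.015062 = 128.14 rad/s.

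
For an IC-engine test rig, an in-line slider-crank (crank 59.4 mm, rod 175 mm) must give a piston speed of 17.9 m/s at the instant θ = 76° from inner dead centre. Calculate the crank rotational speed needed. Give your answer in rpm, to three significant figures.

2730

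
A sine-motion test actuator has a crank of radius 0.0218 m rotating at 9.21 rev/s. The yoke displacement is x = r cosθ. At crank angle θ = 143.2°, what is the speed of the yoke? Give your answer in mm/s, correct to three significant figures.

756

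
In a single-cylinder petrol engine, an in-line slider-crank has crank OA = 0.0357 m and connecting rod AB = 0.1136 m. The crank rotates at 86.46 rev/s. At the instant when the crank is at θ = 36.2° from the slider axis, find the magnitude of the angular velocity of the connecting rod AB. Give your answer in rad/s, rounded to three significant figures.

140

ω = 543.2 rad/s (converted from 86.46 rev/s).
The rod makes angle φ with the slider axis where L sinφ = r sinθ; differentiating, L cosφ·φ̇ = r ω cosθ.
L cosφ = √(L² − r² sin²θ) = 0.11163 m.
|ω_rod| = r ω |cosθ| / √(L² − r² sin²θ) = 0.0357·543.2·0.80696/0.11163 = 140.2 rad/s.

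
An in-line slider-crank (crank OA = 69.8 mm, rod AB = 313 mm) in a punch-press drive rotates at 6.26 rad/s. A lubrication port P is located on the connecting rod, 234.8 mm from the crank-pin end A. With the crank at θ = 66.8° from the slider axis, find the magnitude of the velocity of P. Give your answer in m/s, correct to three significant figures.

0.431

ω = 6.26 rad/s.  Crank-pin speed |V_A| = rω = 0.43695 m/s, perpendicular to OA.
Rod angle: sinφ = −(r/L) sinθ ⇒ φ = -11.828°; ω_rod = −rω cosθ/√(L²−r²sin²θ) = -0.56187 rad/s.
V_P = V_A + ω_rod × AP, with AP = 0.2348 m along the rod.
Components: V_Px = −rω sinθ − a·ω_rod·sinφ = -0.42866 m/s;  V_Py = rω cosθ + a·ω_rod·cosφ = +0.043006 m/s.
|V_P| = √(V_Px² + V_Py²) = 0.43081 m/s.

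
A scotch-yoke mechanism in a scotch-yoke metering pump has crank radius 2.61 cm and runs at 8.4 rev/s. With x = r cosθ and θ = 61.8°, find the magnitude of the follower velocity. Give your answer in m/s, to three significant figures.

ω = 52.78 rad/s (from 8.4 rev/s).
x = r cosθ ⇒ ẋ = −rω sinθ.
|v| = rω|sinθ| = 0.0261·52.78·|sin 61.8°| = 1.214 m/s.

1.21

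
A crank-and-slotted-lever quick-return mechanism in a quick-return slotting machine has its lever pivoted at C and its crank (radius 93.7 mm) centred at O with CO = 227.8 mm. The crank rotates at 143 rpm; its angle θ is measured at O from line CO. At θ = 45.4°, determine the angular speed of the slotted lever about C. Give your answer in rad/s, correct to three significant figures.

ω = 14.97 rad/s (from 143 rpm).
Crank pin A relative to C: A = (d + r cosθ, r sinθ); lever angle φ = atan2(r sinθ, d + r cosθ).
Differentiating tanφ: φ̇ = rω(d cosθ + r)/(d² + r² + 2dr cosθ).
d² + r² + 2dr cosθ = |CA|² = 0.0906472 m²;  d cosθ + r = +0.25365 m.
|ω_lever| = |0.0937·14.97·+0.25365| / 0.0906472 = 3.9263 rad/s.

3.93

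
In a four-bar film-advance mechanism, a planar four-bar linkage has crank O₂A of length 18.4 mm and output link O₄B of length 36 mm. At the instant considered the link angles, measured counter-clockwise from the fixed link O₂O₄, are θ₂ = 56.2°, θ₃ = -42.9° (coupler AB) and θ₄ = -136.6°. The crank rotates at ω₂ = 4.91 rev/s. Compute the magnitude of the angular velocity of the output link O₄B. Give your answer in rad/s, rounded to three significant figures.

ω₂ = 30.85 rad/s (from 4.91 rev/s).
Differentiating the loop-closure r₂e^{iθ₂}+r₃e^{iθ₃}=r₁+r₄e^{iθ₄} gives r₂ω₂e^{iθ₂}+r₃ω₃e^{iθ₃}=r₄ω₄e^{iθ₄}.
Eliminating the other unknown: ω₄ = r₂ω₂ sin(θ₂−θ₃) / [r₄ sin(θ₄−θ₃)].
Numerator sine = +0.98741; denominator sine = -0.99792.
Result = 0.0184·30.85·(+0.98741) / (0.036·(-0.99792)) = -15.602 rad/s; magnitude 15.602 rad/s.

15.6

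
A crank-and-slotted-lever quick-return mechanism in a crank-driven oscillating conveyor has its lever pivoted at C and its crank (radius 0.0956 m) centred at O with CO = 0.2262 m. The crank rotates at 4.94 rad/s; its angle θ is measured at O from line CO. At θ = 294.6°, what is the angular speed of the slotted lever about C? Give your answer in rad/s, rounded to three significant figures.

ω = 4.94 rad/s
Crank pin A relative to C: A = (d + r cosθ, r sinθ); lever angle φ = atan2(r sinθ, d + r cosθ).
Differentiating tanφ: φ̇ = rω(d cosθ + r)/(d² + r² + 2dr cosθ).
d² + r² + 2dr cosθ = |CA|² = 0.0783097 m²;  d cosθ + r = +0.18976 m.
|ω_lever| = |0.0956·4.94·+0.18976| / 0.0783097 = 1.1444 rad/s.

1.14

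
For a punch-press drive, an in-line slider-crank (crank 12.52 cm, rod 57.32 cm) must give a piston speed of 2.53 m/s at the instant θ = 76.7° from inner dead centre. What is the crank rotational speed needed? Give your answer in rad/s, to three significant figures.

19.7

For an in-line slider-crank, |v_piston| = rω|sinθ|·[1 + r cosθ/√(L² − r² sin²θ)].
With r = 0.1252 m, L = 0.5732 m, θ = 76.7°: the bracketed kinematic factor |dx/dθ| = 0.12811 m.
ω = v/|dx/dθ| = 2.53/0.12811 = 19.749 rad/s.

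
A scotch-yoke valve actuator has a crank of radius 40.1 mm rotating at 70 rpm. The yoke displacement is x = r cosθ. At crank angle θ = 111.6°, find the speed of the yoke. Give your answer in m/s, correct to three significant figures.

0.273

ω = 7.33 rad/s (from 70 rpm).
x = r cosθ ⇒ ẋ = −rω sinθ.
|v| = rω|sinθ| = 0.0401·7.33·|sin 111.6°| = 0.27331 m/s.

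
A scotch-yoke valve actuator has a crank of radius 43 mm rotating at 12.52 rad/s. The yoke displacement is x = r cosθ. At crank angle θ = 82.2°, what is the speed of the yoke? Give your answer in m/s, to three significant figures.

ω = 12.52 rad/s
x = r cosθ ⇒ ẋ = −rω sinθ.
|v| = rω|sinθ| = 0.043·12.52·|sin 82.2°| = 0.53338 m/s.

0.533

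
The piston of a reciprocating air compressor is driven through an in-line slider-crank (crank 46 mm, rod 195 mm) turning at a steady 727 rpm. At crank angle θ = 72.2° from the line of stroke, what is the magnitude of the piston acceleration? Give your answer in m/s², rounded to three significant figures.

ω = 2π·727/60 = 76.13 rad/s
x(θ) = r cosθ + √(L² − r² sin²θ); with ω constant, a = ω²·d²x/dθ².
d²x/dθ² = −r cosθ − r²(cos2θ)/√u − r⁴ sin²2θ/(4u^{3/2}),  u = L² − r² sin²θ = 0.0361067 m².
Substituting r = 0.046 m, L = 0.195 m, θ = 72.2°: d²x/dθ² = -0.0050627 m.
a = ω²·d²x/dθ² = (76.13)²·(-0.0050627) = -29.343 m/s²;  |a| = 29.343 m/s².

29.3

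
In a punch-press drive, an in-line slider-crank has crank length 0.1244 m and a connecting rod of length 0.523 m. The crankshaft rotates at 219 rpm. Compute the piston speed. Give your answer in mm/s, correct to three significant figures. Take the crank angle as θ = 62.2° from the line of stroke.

ω = 2π·219/60 = 22.93 rad/s
For an in-line slider-crank, x = r cosθ + √(L² − r² sin²θ), so v = −rω sinθ·[1 + r cosθ/√(L² − r² sin²θ)].
With r = 0.1244 m, L = 0.523 m, θ = 62.2°: √(L² − r² sin²θ) = 0.51129 m.
v = −0.1244·22.93·0.88458·[1 + 0.1244·0.46639/0.51129] = -2.81 m/s.
|v| = 2.81 m/s = 2810 mm/s.

2810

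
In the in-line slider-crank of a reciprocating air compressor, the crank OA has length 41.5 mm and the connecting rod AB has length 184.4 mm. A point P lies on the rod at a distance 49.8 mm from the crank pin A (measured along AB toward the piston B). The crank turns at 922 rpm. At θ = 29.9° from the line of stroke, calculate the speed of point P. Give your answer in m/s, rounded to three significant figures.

3.29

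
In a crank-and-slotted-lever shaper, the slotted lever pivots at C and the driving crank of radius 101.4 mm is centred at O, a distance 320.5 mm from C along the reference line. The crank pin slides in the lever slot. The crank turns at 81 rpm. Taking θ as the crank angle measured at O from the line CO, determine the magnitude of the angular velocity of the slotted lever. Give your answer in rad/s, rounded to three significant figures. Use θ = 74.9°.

1.22

ω = 8.482 rad/s (from 81 rpm).
Crank pin A relative to C: A = (d + r cosθ, r sinθ); lever angle φ = atan2(r sinθ, d + r cosθ).
Differentiating tanφ: φ̇ = rω(d cosθ + r)/(d² + r² + 2dr cosθ).
d² + r² + 2dr cosθ = |CA|² = 0.129934 m²;  d cosθ + r = +0.18489 m.
|ω_lever| = |0.1014·8.482·+0.18489| / 0.129934 = 1.2239 rad/s.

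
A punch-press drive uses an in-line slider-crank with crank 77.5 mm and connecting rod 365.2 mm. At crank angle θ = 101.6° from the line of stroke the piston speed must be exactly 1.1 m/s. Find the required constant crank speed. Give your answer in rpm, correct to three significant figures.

145

For an in-line slider-crank, |v_piston| = rω|sinθ|·[1 + r cosθ/√(L² − r² sin²θ)].
With r = 0.0775 m, L = 0.3652 m, θ = 101.6°: the bracketed kinematic factor |dx/dθ| = 0.072605 m.
ω = v/|dx/dθ| = 1.1/0.072605 = 15.15 rad/s.
N = 60ω/(2π) = 144.68 rpm.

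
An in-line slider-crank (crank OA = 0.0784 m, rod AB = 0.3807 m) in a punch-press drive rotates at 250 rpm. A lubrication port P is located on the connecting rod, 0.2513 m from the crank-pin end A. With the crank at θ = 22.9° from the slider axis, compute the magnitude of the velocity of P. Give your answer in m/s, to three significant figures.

ω = 26.18 rad/s.  Crank-pin speed |V_A| = rω = 2.0525 m/s, perpendicular to OA.
Rod angle: sinφ = −(r/L) sinθ ⇒ φ = -4.596°; ω_rod = −rω cosθ/√(L²−r²sin²θ) = -4.9825 rad/s.
V_P = V_A + ω_rod × AP, with AP = 0.2513 m along the rod.
Components: V_Px = −rω sinθ − a·ω_rod·sinφ = -0.89902 m/s;  V_Py = rω cosθ + a·ω_rod·cosφ = +0.64266 m/s.
|V_P| = √(V_Px² + V_Py²) = 1.1051 m/s.

1.11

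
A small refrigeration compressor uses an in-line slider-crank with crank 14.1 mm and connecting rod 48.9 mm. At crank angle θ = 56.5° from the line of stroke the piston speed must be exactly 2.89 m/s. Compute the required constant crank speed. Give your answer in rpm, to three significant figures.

2020

For an in-line slider-crank, |v_piston| = rω|sinθ|·[1 + r cosθ/√(L² − r² sin²θ)].
With r = 0.0141 m, L = 0.0489 m, θ = 56.5°: the bracketed kinematic factor |dx/dθ| = 0.013686 m.
ω = v/|dx/dθ| = 2.89/0.013686 = 211.17 rad/s.
N = 60ω/(2π) = 2016.5 rpm.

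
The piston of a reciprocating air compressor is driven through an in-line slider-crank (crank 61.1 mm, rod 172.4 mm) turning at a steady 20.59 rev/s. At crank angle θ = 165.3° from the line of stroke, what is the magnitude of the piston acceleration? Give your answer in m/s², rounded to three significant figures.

669

ω = 2π·20.6 = 129.4 rad/s
x(θ) = r cosθ + √(L² − r² sin²θ); with ω constant, a = ω²·d²x/dθ².
d²x/dθ² = −r cosθ − r²(cos2θ)/√u − r⁴ sin²2θ/(4u^{3/2}),  u = L² − r² sin²θ = 0.0294814 m².
Substituting r = 0.0611 m, L = 0.1724 m, θ = 165.3°: d²x/dθ² = +0.039992 m.
a = ω²·d²x/dθ² = (129.4)²·(+0.039992) = +669.34 m/s²;  |a| = 669.34 m/s².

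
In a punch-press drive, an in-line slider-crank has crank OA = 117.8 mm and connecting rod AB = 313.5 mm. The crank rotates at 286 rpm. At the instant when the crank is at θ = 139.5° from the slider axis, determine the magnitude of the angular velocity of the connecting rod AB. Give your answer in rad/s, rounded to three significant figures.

ω = 29.95 rad/s (converted from 286 rpm).
The rod makes angle φ with the slider axis where L sinφ = r sinθ; differentiating, L cosφ·φ̇ = r ω cosθ.
L cosφ = √(L² − r² sin²θ) = 0.30402 m.
|ω_rod| = r ω |cosθ| / √(L² − r² sin²θ) = 0.1178·29.95·0.76041/0.30402 = 8.8243 rad/s.

8.82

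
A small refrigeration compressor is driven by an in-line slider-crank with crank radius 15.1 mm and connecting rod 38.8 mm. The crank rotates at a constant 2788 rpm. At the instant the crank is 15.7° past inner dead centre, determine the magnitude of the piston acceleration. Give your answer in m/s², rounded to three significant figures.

ω = 2π·2788/60 = 292 rad/s
x(θ) = r cosθ + √(L² − r² sin²θ); with ω constant, a = ω²·d²x/dθ².
d²x/dθ² = −r cosθ − r²(cos2θ)/√u − r⁴ sin²2θ/(4u^{3/2}),  u = L² − r² sin²θ = 0.00148874 m².
Substituting r = 0.0151 m, L = 0.0388 m, θ = 15.7°: d²x/dθ² = -0.019642 m.
a = ω²·d²x/dθ² = (292)²·(-0.019642) = -1674.3 m/s²;  |a| = 1674.3 m/s².

1670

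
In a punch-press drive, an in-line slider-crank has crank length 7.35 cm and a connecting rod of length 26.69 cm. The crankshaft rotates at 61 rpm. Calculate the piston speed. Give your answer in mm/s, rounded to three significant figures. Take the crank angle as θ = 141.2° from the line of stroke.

ω = 2π·61/60 = 6.388 rad/s
For an in-line slider-crank, x = r cosθ + √(L² − r² sin²θ), so v = −rω sinθ·[1 + r cosθ/√(L² − r² sin²θ)].
With r = 0.0735 m, L = 0.2669 m, θ = 141.2°: √(L² − r² sin²θ) = 0.2629 m.
v = −0.0735·6.388·0.62660·[1 + 0.0735·-0.77934/0.2629] = -0.2301 m/s.
|v| = 0.2301 m/s = 230.1 mm/s.

230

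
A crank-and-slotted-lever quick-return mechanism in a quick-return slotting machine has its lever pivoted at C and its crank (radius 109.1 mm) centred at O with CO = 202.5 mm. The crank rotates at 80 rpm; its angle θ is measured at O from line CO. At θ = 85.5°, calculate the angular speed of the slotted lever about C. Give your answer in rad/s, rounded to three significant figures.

ω = 8.378 rad/s (from 80 rpm).
Crank pin A relative to C: A = (d + r cosθ, r sinθ); lever angle φ = atan2(r sinθ, d + r cosθ).
Differentiating tanφ: φ̇ = rω(d cosθ + r)/(d² + r² + 2dr cosθ).
d² + r² + 2dr cosθ = |CA|² = 0.0563758 m²;  d cosθ + r = +0.12499 m.
|ω_lever| = |0.1091·8.378·+0.12499| / 0.0563758 = 2.0264 rad/s.

2.03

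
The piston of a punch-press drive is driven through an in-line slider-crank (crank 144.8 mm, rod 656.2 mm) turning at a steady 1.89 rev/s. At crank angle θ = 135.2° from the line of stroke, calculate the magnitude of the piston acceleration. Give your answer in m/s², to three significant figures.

ω = 2π·1.89 = 11.88 rad/s
x(θ) = r cosθ + √(L² − r² sin²θ); with ω constant, a = ω²·d²x/dθ².
d²x/dθ² = −r cosθ − r²(cos2θ)/√u − r⁴ sin²2θ/(4u^{3/2}),  u = L² − r² sin²θ = 0.420188 m².
Substituting r = 0.1448 m, L = 0.6562 m, θ = 135.2°: d²x/dθ² = +0.10212 m.
a = ω²·d²x/dθ² = (11.88)²·(+0.10212) = +14.401 m/s²;  |a| = 14.401 m/s².

14.4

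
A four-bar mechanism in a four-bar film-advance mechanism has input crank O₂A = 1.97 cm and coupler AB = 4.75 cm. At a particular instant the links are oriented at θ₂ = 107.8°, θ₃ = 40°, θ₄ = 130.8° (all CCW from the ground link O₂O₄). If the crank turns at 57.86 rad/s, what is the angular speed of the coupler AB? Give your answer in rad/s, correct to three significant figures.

9.38

ω₂ = 57.86 rad/s
Differentiating the loop-closure r₂e^{iθ₂}+r₃e^{iθ₃}=r₁+r₄e^{iθ₄} gives r₂ω₂e^{iθ₂}+r₃ω₃e^{iθ₃}=r₄ω₄e^{iθ₄}.
Eliminating the other unknown: ω₃ = r₂ω₂ sin(θ₄−θ₂) / [r₃ sin(θ₃−θ₄)].
Numerator sine = +0.39073; denominator sine = -0.99990.
Result = 0.0197·57.86·(+0.39073) / (0.0475·(-0.99990)) = -9.3772 rad/s; magnitude 9.3772 rad/s.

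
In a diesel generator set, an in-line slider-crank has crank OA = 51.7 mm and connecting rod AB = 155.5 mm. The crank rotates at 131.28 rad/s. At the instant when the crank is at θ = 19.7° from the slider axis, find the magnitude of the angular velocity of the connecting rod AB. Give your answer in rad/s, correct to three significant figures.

ω = 131.3 rad/s
The rod makes angle φ with the slider axis where L sinφ = r sinθ; differentiating, L cosφ·φ̇ = r ω cosθ.
L cosφ = √(L² − r² sin²θ) = 0.15452 m.
|ω_rod| = r ω |cosθ| / √(L² − r² sin²θ) = 0.0517·131.3·0.94147/0.15452 = 41.353 rad/s.

41.4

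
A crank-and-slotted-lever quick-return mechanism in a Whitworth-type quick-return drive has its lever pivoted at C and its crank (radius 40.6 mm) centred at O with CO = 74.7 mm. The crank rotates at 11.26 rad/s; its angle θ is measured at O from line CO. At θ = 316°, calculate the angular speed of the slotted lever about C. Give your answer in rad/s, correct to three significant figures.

ω = 11.26 rad/s
Crank pin A relative to C: A = (d + r cosθ, r sinθ); lever angle φ = atan2(r sinθ, d + r cosθ).
Differentiating tanφ: φ̇ = rω(d cosθ + r)/(d² + r² + 2dr cosθ).
d² + r² + 2dr cosθ = |CA|² = 0.0115917 m²;  d cosθ + r = +0.094335 m.
|ω_lever| = |0.0406·11.26·+0.094335| / 0.0115917 = 3.7204 rad/s.

3.72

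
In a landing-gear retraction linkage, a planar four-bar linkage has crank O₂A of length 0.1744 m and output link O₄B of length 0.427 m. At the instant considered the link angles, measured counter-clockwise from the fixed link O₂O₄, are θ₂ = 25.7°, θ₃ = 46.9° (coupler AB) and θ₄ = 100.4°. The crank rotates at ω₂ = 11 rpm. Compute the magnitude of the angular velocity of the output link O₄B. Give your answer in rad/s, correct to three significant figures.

ω₂ = 1.152 rad/s (from 11 rpm).
Differentiating the loop-closure r₂e^{iθ₂}+r₃e^{iθ₃}=r₁+r₄e^{iθ₄} gives r₂ω₂e^{iθ₂}+r₃ω₃e^{iθ₃}=r₄ω₄e^{iθ₄}.
Eliminating the other unknown: ω₄ = r₂ω₂ sin(θ₂−θ₃) / [r₄ sin(θ₄−θ₃)].
Numerator sine = -0.36162; denominator sine = +0.80386.
Result = 0.1744·1.152·(-0.36162) / (0.427·(+0.80386)) = -0.21165 rad/s; magnitude 0.21165 rad/s.

0.212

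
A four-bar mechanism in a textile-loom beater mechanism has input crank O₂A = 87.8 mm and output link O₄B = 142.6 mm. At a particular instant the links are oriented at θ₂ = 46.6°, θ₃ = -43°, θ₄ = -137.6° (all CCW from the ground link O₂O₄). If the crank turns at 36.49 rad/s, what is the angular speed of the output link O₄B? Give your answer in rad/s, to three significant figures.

ω₂ = 36.49 rad/s
Differentiating the loop-closure r₂e^{iθ₂}+r₃e^{iθ₃}=r₁+r₄e^{iθ₄} gives r₂ω₂e^{iθ₂}+r₃ω₃e^{iθ₃}=r₄ω₄e^{iθ₄}.
Eliminating the other unknown: ω₄ = r₂ω₂ sin(θ₂−θ₃) / [r₄ sin(θ₄−θ₃)].
Numerator sine = +0.99998; denominator sine = -0.99678.
Result = 0.0878·36.49·(+0.99998) / (0.1426·(-0.99678)) = -22.539 rad/s; magnitude 22.539 rad/s.

22.5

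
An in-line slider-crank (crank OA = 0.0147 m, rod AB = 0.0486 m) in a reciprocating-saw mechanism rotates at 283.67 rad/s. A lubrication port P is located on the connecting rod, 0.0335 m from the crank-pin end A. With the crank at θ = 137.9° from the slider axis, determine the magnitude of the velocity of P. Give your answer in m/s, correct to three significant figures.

ω = 283.7 rad/s.  Crank-pin speed |V_A| = rω = 4.1699 m/s, perpendicular to OA.
Rod angle: sinφ = −(r/L) sinθ ⇒ φ = -11.700°; ω_rod = −rω cosθ/√(L²−r²sin²θ) = +65.013 rad/s.
V_P = V_A + ω_rod × AP, with AP = 0.0335 m along the rod.
Components: V_Px = −rω sinθ − a·ω_rod·sinφ = -2.354 m/s;  V_Py = rω cosθ + a·ω_rod·cosφ = -0.9613 m/s.
|V_P| = √(V_Px² + V_Py²) = 2.5427 m/s.

2.54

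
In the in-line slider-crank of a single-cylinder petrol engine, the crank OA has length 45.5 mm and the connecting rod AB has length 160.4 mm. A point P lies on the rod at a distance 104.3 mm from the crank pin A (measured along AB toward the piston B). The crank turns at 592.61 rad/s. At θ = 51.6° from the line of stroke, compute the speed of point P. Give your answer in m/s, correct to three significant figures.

ω = 592.6 rad/s.  Crank-pin speed |V_A| = rω = 26.964 m/s, perpendicular to OA.
Rod angle: sinφ = −(r/L) sinθ ⇒ φ = -12.845°; ω_rod = −rω cosθ/√(L²−r²sin²θ) = -107.1 rad/s.
V_P = V_A + ω_rod × AP, with AP = 0.1043 m along the rod.
Components: V_Px = −rω sinθ − a·ω_rod·sinφ = -23.615 m/s;  V_Py = rω cosθ + a·ω_rod·cosφ = +5.8578 m/s.
|V_P| = √(V_Px² + V_Py²) = 24.33 m/s.

24.3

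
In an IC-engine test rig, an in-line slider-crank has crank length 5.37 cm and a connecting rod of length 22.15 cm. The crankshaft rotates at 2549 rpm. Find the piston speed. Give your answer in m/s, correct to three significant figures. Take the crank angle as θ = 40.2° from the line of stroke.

11.0

ω = 2π·2549/60 = 266.9 rad/s
For an in-line slider-crank, x = r cosθ + √(L² − r² sin²θ), so v = −rω sinθ·[1 + r cosθ/√(L² − r² sin²θ)].
With r = 0.0537 m, L = 0.2215 m, θ = 40.2°: √(L² − r² sin²θ) = 0.21877 m.
v = −0.0537·266.9·0.64546·[1 + 0.0537·0.76380/0.21877] = -10.987 m/s.
|v| = 10.987 m/s.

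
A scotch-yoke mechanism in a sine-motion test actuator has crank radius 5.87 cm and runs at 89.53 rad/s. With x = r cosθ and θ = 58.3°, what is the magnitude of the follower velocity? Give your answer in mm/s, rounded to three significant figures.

4470

ω = 89.53 rad/s
x = r cosθ ⇒ ẋ = −rω sinθ.
|v| = rω|sinθ| = 0.0587·89.53·|sin 58.3°| = 4.4714 m/s = 4471.4 mm/s.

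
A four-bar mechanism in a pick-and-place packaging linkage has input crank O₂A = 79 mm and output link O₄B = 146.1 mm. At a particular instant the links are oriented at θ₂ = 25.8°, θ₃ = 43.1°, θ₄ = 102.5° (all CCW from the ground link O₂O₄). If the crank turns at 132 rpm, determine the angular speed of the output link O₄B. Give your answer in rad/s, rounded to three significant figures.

ω₂ = 13.82 rad/s (from 132 rpm).
Differentiating the loop-closure r₂e^{iθ₂}+r₃e^{iθ₃}=r₁+r₄e^{iθ₄} gives r₂ω₂e^{iθ₂}+r₃ω₃e^{iθ₃}=r₄ω₄e^{iθ₄}.
Eliminating the other unknown: ω₄ = r₂ω₂ sin(θ₂−θ₃) / [r₄ sin(θ₄−θ₃)].
Numerator sine = -0.29737; denominator sine = +0.86074.
Result = 0.079·13.82·(-0.29737) / (0.1461·(+0.86074)) = -2.5823 rad/s; magnitude 2.5823 rad/s.

2.58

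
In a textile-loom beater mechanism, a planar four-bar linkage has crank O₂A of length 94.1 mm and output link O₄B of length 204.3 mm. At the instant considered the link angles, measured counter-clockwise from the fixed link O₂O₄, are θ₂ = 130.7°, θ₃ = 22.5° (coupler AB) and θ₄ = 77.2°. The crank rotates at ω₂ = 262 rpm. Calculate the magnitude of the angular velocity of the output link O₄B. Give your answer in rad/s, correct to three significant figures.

ω₂ = 27.44 rad/s (from 262 rpm).
Differentiating the loop-closure r₂e^{iθ₂}+r₃e^{iθ₃}=r₁+r₄e^{iθ₄} gives r₂ω₂e^{iθ₂}+r₃ω₃e^{iθ₃}=r₄ω₄e^{iθ₄}.
Eliminating the other unknown: ω₄ = r₂ω₂ sin(θ₂−θ₃) / [r₄ sin(θ₄−θ₃)].
Numerator sine = +0.94997; denominator sine = +0.81614.
Result = 0.0941·27.44·(+0.94997) / (0.2043·(+0.81614)) = +14.71 rad/s; magnitude 14.71 rad/s.

14.7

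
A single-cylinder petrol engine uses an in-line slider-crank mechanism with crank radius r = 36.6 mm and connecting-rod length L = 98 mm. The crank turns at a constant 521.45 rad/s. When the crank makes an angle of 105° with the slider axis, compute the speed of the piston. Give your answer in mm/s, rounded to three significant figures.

ω = 521.5 rad/s
For an in-line slider-crank, x = r cosθ + √(L² − r² sin²θ), so v = −rω sinθ·[1 + r cosθ/√(L² − r² sin²θ)].
With r = 0.0366 m, L = 0.098 m, θ = 105°: √(L² − r² sin²θ) = 0.091401 m.
v = −0.0366·521.5·0.96593·[1 + 0.0366·-0.25882/0.091401] = -16.524 m/s.
|v| = 16.524 m/s = 16524 mm/s.

16500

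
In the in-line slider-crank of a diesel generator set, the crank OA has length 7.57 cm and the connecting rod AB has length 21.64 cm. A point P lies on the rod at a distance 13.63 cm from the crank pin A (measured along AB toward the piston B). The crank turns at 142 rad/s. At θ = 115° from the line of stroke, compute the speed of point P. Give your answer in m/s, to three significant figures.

8.95

ω = 142 rad/s.  Crank-pin speed |V_A| = rω = 10.749 m/s, perpendicular to OA.
Rod angle: sinφ = −(r/L) sinθ ⇒ φ = -18.484°; ω_rod = −rω cosθ/√(L²−r²sin²θ) = +22.135 rad/s.
V_P = V_A + ω_rod × AP, with AP = 0.1363 m along the rod.
Components: V_Px = −rω sinθ − a·ω_rod·sinφ = -8.7858 m/s;  V_Py = rω cosθ + a·ω_rod·cosφ = -1.6815 m/s.
|V_P| = √(V_Px² + V_Py²) = 8.9452 m/s.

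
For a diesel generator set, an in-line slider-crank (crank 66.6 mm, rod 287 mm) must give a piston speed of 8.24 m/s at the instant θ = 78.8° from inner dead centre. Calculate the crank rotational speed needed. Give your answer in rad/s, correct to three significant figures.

121

For an in-line slider-crank, |v_piston| = rω|sinθ|·[1 + r cosθ/√(L² − r² sin²θ)].
With r = 0.0666 m, L = 0.287 m, θ = 78.8°: the bracketed kinematic factor |dx/dθ| = 0.068356 m.
ω = v/|dx/dθ| = 8.24/0.068356 = 120.55 rad/s.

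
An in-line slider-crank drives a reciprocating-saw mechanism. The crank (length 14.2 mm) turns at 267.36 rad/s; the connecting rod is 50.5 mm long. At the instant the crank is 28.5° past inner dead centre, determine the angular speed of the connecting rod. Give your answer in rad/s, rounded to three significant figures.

ω = 267.4 rad/s
The rod makes angle φ with the slider axis where L sinφ = r sinθ; differentiating, L cosφ·φ̇ = r ω cosθ.
L cosφ = √(L² − r² sin²θ) = 0.050043 m.
|ω_rod| = r ω |cosθ| / √(L² − r² sin²θ) = 0.0142·267.4·0.87882/0.050043 = 66.671 rad/s.

66.7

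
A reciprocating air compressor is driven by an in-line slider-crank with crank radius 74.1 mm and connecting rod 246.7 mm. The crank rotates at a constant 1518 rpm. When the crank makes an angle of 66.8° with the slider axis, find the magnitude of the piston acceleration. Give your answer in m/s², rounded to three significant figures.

ω = 2π·1518/60 = 159 rad/s
x(θ) = r cosθ + √(L² − r² sin²θ); with ω constant, a = ω²·d²x/dθ².
d²x/dθ² = −r cosθ − r²(cos2θ)/√u − r⁴ sin²2θ/(4u^{3/2}),  u = L² − r² sin²θ = 0.0562222 m².
Substituting r = 0.0741 m, L = 0.2467 m, θ = 66.8°: d²x/dθ² = -0.013518 m.
a = ω²·d²x/dθ² = (159)²·(-0.013518) = -341.6 m/s²;  |a| = 341.6 m/s².

342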